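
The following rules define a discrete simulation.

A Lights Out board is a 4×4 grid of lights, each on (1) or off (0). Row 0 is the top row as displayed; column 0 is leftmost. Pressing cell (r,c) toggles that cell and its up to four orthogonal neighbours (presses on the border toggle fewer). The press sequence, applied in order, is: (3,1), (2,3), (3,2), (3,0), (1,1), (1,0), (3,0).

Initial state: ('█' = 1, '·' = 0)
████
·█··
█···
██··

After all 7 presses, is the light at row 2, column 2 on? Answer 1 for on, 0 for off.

k=0  ████
·█··
█···
██··
k=1  ████
·█··
██··
··█·
k=2  ████
·█·█
████
··██
k=3  ████
·█·█
██·█
·█··
k=4  ████
·█·█
·█·█
█···
k=5  █·██
█·██
···█
█···
k=6  ··██
·███
█··█
█···
k=7  ··██
·███
···█
·█··

0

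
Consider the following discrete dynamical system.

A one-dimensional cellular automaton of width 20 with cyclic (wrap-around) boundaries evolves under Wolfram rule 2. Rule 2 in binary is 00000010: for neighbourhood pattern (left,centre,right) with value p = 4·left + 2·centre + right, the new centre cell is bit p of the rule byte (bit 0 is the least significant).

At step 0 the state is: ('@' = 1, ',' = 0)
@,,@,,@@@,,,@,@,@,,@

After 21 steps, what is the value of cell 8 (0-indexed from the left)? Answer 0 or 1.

0

step 0: @,,@,,@@@,,,@,@,@,,@
step 1: ,,@,,@,,,,,@,,,,,,@,
step 2: ,@,,@,,,,,@,,,,,,@,,
step 3: @,,@,,,,,@,,,,,,@,,,
step 4: ,,@,,,,,@,,,,,,@,,,@
step 5: ,@,,,,,@,,,,,,@,,,@,
step 6: @,,,,,@,,,,,,@,,,@,,
step 7: ,,,,,@,,,,,,@,,,@,,@
step 8: ,,,,@,,,,,,@,,,@,,@,
step 9: ,,,@,,,,,,@,,,@,,@,,
step 10: ,,@,,,,,,@,,,@,,@,,,
step 11: ,@,,,,,,@,,,@,,@,,,,
step 12: @,,,,,,@,,,@,,@,,,,,
step 13: ,,,,,,@,,,@,,@,,,,,@
step 14: ,,,,,@,,,@,,@,,,,,@,
step 15: ,,,,@,,,@,,@,,,,,@,,
step 16: ,,,@,,,@,,@,,,,,@,,,
step 17: ,,@,,,@,,@,,,,,@,,,,
step 18: ,@,,,@,,@,,,,,@,,,,,
step 19: @,,,@,,@,,,,,@,,,,,,
step 20: ,,,@,,@,,,,,@,,,,,,@
step 21: ,,@,,@,,,,,@,,,,,,@,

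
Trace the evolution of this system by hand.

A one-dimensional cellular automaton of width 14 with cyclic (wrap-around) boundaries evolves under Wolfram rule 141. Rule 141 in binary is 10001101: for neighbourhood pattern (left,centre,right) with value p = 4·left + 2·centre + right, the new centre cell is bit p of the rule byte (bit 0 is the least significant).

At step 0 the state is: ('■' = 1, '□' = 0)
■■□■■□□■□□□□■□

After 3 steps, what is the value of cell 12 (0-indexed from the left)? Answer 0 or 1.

k=0  ■■□■■□□■□□□□■□
k=1  ■□□■□□□■□■■□■□
k=2  ■□□■□■□■□■□□■□
k=3  ■□□■□■□■□■□□■□

1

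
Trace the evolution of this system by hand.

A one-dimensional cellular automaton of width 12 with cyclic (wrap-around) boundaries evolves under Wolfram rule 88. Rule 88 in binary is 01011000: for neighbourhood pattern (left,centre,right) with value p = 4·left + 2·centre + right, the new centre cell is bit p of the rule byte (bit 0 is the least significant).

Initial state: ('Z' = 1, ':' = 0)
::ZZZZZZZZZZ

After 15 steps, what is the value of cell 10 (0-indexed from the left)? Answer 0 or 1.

0

0) ::ZZZZZZZZZZ
1) Z:Z::::::::Z
2) Z::Z:::::::Z
3) ZZ::Z::::::Z
4) :ZZ::Z:::::Z
5) :ZZZ::Z:::::
6) :Z:ZZ::Z::::
7) :::ZZZ::Z:::
8) :::Z:ZZ::Z::
9) :::::ZZZ::Z:
10) :::::Z:ZZ::Z
11) Z::::::ZZZ::
12) :Z:::::Z:ZZ:
13) ::Z::::::ZZZ
14) Z::Z:::::Z:Z
15) ZZ::Z::::::Z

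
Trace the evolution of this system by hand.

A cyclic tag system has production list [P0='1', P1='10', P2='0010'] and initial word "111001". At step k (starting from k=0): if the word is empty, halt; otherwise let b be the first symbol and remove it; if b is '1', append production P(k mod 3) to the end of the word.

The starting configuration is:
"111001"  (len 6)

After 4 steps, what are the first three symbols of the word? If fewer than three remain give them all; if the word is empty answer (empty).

011

gen 0: "111001"  (len 6)
gen 1: "110011"  (len 6)
gen 2: "1001110"  (len 7)
gen 3: "0011100010"  (len 10)
gen 4: "011100010"  (len 9)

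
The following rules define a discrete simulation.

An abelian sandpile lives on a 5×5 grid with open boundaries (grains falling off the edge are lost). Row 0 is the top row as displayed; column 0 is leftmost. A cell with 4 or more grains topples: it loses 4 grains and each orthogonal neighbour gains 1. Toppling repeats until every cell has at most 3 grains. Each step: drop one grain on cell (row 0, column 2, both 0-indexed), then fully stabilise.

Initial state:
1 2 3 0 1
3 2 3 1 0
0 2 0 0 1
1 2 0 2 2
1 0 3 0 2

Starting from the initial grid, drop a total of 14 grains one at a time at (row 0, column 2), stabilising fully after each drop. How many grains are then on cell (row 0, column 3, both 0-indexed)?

[0] 1 2 3 0 1
3 2 3 1 0
0 2 0 0 1
1 2 0 2 2
1 0 3 0 2
[1] 1 3 1 1 1
3 3 0 2 0
0 2 1 0 1
1 2 0 2 2
1 0 3 0 2
[2] 1 3 2 1 1
3 3 0 2 0
0 2 1 0 1
1 2 0 2 2
1 0 3 0 2
[3] 1 3 3 1 1
3 3 0 2 0
0 2 1 0 1
1 2 0 2 2
1 0 3 0 2
[4] 3 1 1 2 1
0 1 2 2 0
1 3 1 0 1
1 2 0 2 2
1 0 3 0 2
[5] 3 1 2 2 1
0 1 2 2 0
1 3 1 0 1
1 2 0 2 2
1 0 3 0 2
[6] 3 1 3 2 1
0 1 2 2 0
1 3 1 0 1
1 2 0 2 2
1 0 3 0 2
[7] 3 2 0 3 1
0 1 3 2 0
1 3 1 0 1
1 2 0 2 2
1 0 3 0 2
[8] 3 2 1 3 1
0 1 3 2 0
1 3 1 0 1
1 2 0 2 2
1 0 3 0 2
[9] 3 2 2 3 1
0 1 3 2 0
1 3 1 0 1
1 2 0 2 2
1 0 3 0 2
[10] 3 2 3 3 1
0 1 3 2 0
1 3 1 0 1
1 2 0 2 2
1 0 3 0 2
[11] 3 3 2 1 2
0 2 1 0 1
1 3 2 1 1
1 2 0 2 2
1 0 3 0 2
[12] 3 3 3 1 2
0 2 1 0 1
1 3 2 1 1
1 2 0 2 2
1 0 3 0 2
[13] 0 1 1 2 2
1 3 2 0 1
1 3 2 1 1
1 2 0 2 2
1 0 3 0 2
[14] 0 1 2 2 2
1 3 2 0 1
1 3 2 1 1
1 2 0 2 2
1 0 3 0 2

2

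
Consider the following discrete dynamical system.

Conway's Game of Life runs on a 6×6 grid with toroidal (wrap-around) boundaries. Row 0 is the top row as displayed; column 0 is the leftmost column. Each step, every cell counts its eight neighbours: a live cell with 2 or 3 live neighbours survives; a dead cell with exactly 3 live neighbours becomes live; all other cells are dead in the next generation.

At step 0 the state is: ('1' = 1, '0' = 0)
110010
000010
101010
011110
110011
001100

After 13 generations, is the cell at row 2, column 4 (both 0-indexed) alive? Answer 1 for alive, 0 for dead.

1

gen 0: 110010
000010
101010
011110
110011
001100
gen 1: 011011
100010
001010
000000
100001
001100
gen 2: 111011
101010
000101
000001
000000
001100
gen 3: 100010
001000
100101
000010
000000
101111
gen 4: 101010
110110
000111
000011
000000
110110
gen 5: 000000
110000
001000
000101
100100
111110
gen 6: 000101
010000
111000
001110
100000
111111
gen 7: 000101
010000
100000
101101
100000
011100
gen 8: 110110
100000
101001
100001
100011
111110
gen 9: 000010
001110
000000
000000
001000
000000
gen 10: 000010
000110
000100
000000
000000
000000
gen 11: 000110
000110
000110
000000
000000
000000
gen 12: 000110
001001
000110
000000
000000
000000
gen 13: 000110
001001
000110
000000
000000
000000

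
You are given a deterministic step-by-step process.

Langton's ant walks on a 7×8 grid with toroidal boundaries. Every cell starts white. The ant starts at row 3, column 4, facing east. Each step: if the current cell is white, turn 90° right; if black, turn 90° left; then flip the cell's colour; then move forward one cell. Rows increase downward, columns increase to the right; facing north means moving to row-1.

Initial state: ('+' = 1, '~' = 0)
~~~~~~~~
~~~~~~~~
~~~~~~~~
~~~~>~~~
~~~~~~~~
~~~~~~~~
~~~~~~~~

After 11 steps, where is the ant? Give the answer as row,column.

0) ~~~~~~~~
~~~~~~~~
~~~~~~~~
~~~~>~~~
~~~~~~~~
~~~~~~~~
~~~~~~~~
1) ~~~~~~~~
~~~~~~~~
~~~~~~~~
~~~~+~~~
~~~~v~~~
~~~~~~~~
~~~~~~~~
2) ~~~~~~~~
~~~~~~~~
~~~~~~~~
~~~~+~~~
~~~<+~~~
~~~~~~~~
~~~~~~~~
3) ~~~~~~~~
~~~~~~~~
~~~~~~~~
~~~^+~~~
~~~++~~~
~~~~~~~~
~~~~~~~~
4) ~~~~~~~~
~~~~~~~~
~~~~~~~~
~~~+>~~~
~~~++~~~
~~~~~~~~
~~~~~~~~
5) ~~~~~~~~
~~~~~~~~
~~~~^~~~
~~~+~~~~
~~~++~~~
~~~~~~~~
~~~~~~~~
6) ~~~~~~~~
~~~~~~~~
~~~~+>~~
~~~+~~~~
~~~++~~~
~~~~~~~~
~~~~~~~~
7) ~~~~~~~~
~~~~~~~~
~~~~++~~
~~~+~v~~
~~~++~~~
~~~~~~~~
~~~~~~~~
8) ~~~~~~~~
~~~~~~~~
~~~~++~~
~~~+<+~~
~~~++~~~
~~~~~~~~
~~~~~~~~
9) ~~~~~~~~
~~~~~~~~
~~~~^+~~
~~~+++~~
~~~++~~~
~~~~~~~~
~~~~~~~~
10) ~~~~~~~~
~~~~~~~~
~~~<~+~~
~~~+++~~
~~~++~~~
~~~~~~~~
~~~~~~~~
11) ~~~~~~~~
~~~^~~~~
~~~+~+~~
~~~+++~~
~~~++~~~
~~~~~~~~
~~~~~~~~

1,3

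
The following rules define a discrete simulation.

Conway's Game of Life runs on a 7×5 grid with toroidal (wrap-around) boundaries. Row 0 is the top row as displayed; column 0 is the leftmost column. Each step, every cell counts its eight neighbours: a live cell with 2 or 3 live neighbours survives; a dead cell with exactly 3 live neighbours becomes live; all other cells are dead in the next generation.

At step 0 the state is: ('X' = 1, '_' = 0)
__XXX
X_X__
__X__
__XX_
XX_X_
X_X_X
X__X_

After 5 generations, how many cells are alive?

15

t=0: __XXX
X_X__
__X__
__XX_
XX_X_
X_X_X
X__X_
t=1: X_X__
__X_X
__X__
___XX
X____
__X__
X____
t=2: X__XX
__X__
__X_X
___XX
___XX
_X___
_____
t=3: ___XX
XXX__
__X_X
X_X__
X_XXX
_____
X___X
t=4: __XX_
XXX__
__X_X
X_X__
X_XXX
_X___
X__XX
t=5: _____
X___X
__X_X
X_X__
X_XXX
_X___
XX_XX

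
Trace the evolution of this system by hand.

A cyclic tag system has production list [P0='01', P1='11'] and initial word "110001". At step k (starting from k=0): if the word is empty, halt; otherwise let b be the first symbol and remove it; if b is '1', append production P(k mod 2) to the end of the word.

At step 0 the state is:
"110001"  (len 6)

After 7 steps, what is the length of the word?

step 0: "110001"  (len 6)
step 1: "1000101"  (len 7)
step 2: "00010111"  (len 8)
step 3: "0010111"  (len 7)
step 4: "010111"  (len 6)
step 5: "10111"  (len 5)
step 6: "011111"  (len 6)
step 7: "11111"  (len 5)

5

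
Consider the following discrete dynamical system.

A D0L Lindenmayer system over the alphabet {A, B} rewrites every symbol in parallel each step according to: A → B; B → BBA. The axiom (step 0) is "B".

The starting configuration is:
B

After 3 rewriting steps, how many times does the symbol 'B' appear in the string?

12

0) B
1) BBA
2) BBABBAB
3) BBABBABBBABBABBBA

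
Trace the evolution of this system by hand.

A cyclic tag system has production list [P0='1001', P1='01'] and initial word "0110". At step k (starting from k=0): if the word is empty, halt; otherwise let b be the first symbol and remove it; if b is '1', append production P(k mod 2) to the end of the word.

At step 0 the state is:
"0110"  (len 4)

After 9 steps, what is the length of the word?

[0] "0110"  (len 4)
[1] "110"  (len 3)
[2] "1001"  (len 4)
[3] "0011001"  (len 7)
[4] "011001"  (len 6)
[5] "11001"  (len 5)
[6] "100101"  (len 6)
[7] "001011001"  (len 9)
[8] "01011001"  (len 8)
[9] "1011001"  (len 7)

7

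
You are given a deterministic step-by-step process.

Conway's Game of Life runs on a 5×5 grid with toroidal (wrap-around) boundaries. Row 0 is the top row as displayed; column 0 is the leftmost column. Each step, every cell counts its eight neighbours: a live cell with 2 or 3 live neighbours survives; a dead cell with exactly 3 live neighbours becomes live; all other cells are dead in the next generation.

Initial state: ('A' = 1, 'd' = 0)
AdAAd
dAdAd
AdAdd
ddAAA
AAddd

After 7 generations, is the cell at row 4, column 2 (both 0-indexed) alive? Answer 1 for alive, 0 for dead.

0

t=0: AdAAd
dAdAd
AdAdd
ddAAA
AAddd
t=1: AddAd
AddAd
Adddd
ddAAA
Adddd
t=2: AAddd
AAddd
AAAdd
AAdAA
AAAdd
t=3: ddddA
ddddA
dddAd
dddAd
dddAd
t=4: dddAA
dddAA
dddAA
ddAAA
dddAA
t=5: AdAdd
AdAdd
Adddd
AdAdd
Adddd
t=6: AdddA
AdddA
AdddA
AdddA
AdddA
t=7: dAdAd
dAdAd
dAdAd
dAdAd
dAdAd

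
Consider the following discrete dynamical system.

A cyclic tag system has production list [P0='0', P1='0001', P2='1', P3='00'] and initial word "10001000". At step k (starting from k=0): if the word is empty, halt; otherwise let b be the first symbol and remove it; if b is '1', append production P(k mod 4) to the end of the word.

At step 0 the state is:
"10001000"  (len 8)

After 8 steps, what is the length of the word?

[0] "10001000"  (len 8)
[1] "00010000"  (len 8)
[2] "0010000"  (len 7)
[3] "010000"  (len 6)
[4] "10000"  (len 5)
[5] "00000"  (len 5)
[6] "0000"  (len 4)
[7] "000"  (len 3)
[8] "00"  (len 2)

2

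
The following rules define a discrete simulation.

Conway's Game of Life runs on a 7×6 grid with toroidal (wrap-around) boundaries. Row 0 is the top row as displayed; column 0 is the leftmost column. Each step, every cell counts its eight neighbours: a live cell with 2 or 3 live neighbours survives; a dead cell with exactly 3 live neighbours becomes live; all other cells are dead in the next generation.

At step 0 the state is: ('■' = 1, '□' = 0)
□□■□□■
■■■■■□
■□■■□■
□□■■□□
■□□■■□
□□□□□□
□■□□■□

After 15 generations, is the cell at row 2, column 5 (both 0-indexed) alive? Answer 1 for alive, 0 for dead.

k=0  □□■□□■
■■■■■□
■□■■□■
□□■■□□
■□□■■□
□□□□□□
□■□□■□
k=1  □□□□□■
□□□□□□
■□□□□■
■□□□□□
□□■■■□
□□□■■■
□□□□□□
k=2  □□□□□□
■□□□□■
■□□□□■
■■□■■□
□□■□□□
□□■□□■
□□□□□■
k=3  ■□□□□■
■□□□□■
□□□□□□
■■■■■□
■□■□■■
□□□□□□
□□□□□□
k=4  ■□□□□■
■□□□□■
□□■■■□
■□■□■□
■□■□■□
□□□□□■
□□□□□□
k=5  ■□□□□■
■■□■□□
■□■□■□
□□■□■□
■□□□■□
□□□□□■
■□□□□■
k=6  □□□□■□
□□■■■□
■□■□■□
□□□□■□
□□□■■□
□□□□■□
□□□□■□
k=7  □□□□■■
□■■□■□
□■■□■□
□□□□■□
□□□■■■
□□□□■■
□□□■■■
k=8  ■□■□□□
■■■□■□
□■■□■■
□□■□□□
□□□■□□
■□□□□□
■□□■□□
k=9  ■□■□□□
□□□□■□
□□□□■■
□■■□■□
□□□□□□
□□□□□□
■□□□□■
k=10  ■■□□□□
□□□■■□
□□□□■■
□□□■■■
□□□□□□
□□□□□□
■■□□□■
k=11  □■■□■□
■□□■■□
□□□□□□
□□□■□■
□□□□■□
■□□□□□
□■□□□■
k=12  □■■□■□
□■■■■■
□□□■□■
□□□□■□
□□□□■■
■□□□□■
□■■□□■
k=13  □□□□□□
□■□□□■
■□□□□■
□□□■□□
■□□□■□
□■□□□□
□□■■■■
k=14  ■□■■□■
□□□□□■
■□□□■■
■□□□■□
□□□□□□
■■■□□□
□□■■■□
k=15  ■■■□□■
□■□■□□
■□□□■□
■□□□■□
■□□□□■
□■■□□□
□□□□■□

0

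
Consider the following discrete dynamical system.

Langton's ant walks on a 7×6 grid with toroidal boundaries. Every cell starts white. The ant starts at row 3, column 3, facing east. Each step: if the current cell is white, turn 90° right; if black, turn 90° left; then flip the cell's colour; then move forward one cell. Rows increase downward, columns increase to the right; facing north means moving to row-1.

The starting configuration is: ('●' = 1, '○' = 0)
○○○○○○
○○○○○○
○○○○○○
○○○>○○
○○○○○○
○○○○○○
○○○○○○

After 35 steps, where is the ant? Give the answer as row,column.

k=0  ○○○○○○
○○○○○○
○○○○○○
○○○>○○
○○○○○○
○○○○○○
○○○○○○
k=1  ○○○○○○
○○○○○○
○○○○○○
○○○●○○
○○○v○○
○○○○○○
○○○○○○
k=2  ○○○○○○
○○○○○○
○○○○○○
○○○●○○
○○<●○○
○○○○○○
○○○○○○
k=3  ○○○○○○
○○○○○○
○○○○○○
○○^●○○
○○●●○○
○○○○○○
○○○○○○
k=4  ○○○○○○
○○○○○○
○○○○○○
○○●>○○
○○●●○○
○○○○○○
○○○○○○
k=5  ○○○○○○
○○○○○○
○○○^○○
○○●○○○
○○●●○○
○○○○○○
○○○○○○
k=6  ○○○○○○
○○○○○○
○○○●>○
○○●○○○
○○●●○○
○○○○○○
○○○○○○
k=7  ○○○○○○
○○○○○○
○○○●●○
○○●○v○
○○●●○○
○○○○○○
○○○○○○
k=8  ○○○○○○
○○○○○○
○○○●●○
○○●<●○
○○●●○○
○○○○○○
○○○○○○
k=9  ○○○○○○
○○○○○○
○○○^●○
○○●●●○
○○●●○○
○○○○○○
○○○○○○
k=10  ○○○○○○
○○○○○○
○○<○●○
○○●●●○
○○●●○○
○○○○○○
○○○○○○
k=11  ○○○○○○
○○^○○○
○○●○●○
○○●●●○
○○●●○○
○○○○○○
○○○○○○
k=12  ○○○○○○
○○●>○○
○○●○●○
○○●●●○
○○●●○○
○○○○○○
○○○○○○
k=13  ○○○○○○
○○●●○○
○○●v●○
○○●●●○
○○●●○○
○○○○○○
○○○○○○
k=14  ○○○○○○
○○●●○○
○○<●●○
○○●●●○
○○●●○○
○○○○○○
○○○○○○
k=15  ○○○○○○
○○●●○○
○○○●●○
○○v●●○
○○●●○○
○○○○○○
○○○○○○
k=16  ○○○○○○
○○●●○○
○○○●●○
○○○>●○
○○●●○○
○○○○○○
○○○○○○
k=17  ○○○○○○
○○●●○○
○○○^●○
○○○○●○
○○●●○○
○○○○○○
○○○○○○
k=18  ○○○○○○
○○●●○○
○○<○●○
○○○○●○
○○●●○○
○○○○○○
○○○○○○
k=19  ○○○○○○
○○^●○○
○○●○●○
○○○○●○
○○●●○○
○○○○○○
○○○○○○
k=20  ○○○○○○
○<○●○○
○○●○●○
○○○○●○
○○●●○○
○○○○○○
○○○○○○
k=21  ○^○○○○
○●○●○○
○○●○●○
○○○○●○
○○●●○○
○○○○○○
○○○○○○
k=22  ○●>○○○
○●○●○○
○○●○●○
○○○○●○
○○●●○○
○○○○○○
○○○○○○
k=23  ○●●○○○
○●v●○○
○○●○●○
○○○○●○
○○●●○○
○○○○○○
○○○○○○
k=24  ○●●○○○
○<●●○○
○○●○●○
○○○○●○
○○●●○○
○○○○○○
○○○○○○
k=25  ○●●○○○
○○●●○○
○v●○●○
○○○○●○
○○●●○○
○○○○○○
○○○○○○
k=26  ○●●○○○
○○●●○○
<●●○●○
○○○○●○
○○●●○○
○○○○○○
○○○○○○
k=27  ○●●○○○
^○●●○○
●●●○●○
○○○○●○
○○●●○○
○○○○○○
○○○○○○
k=28  ○●●○○○
●>●●○○
●●●○●○
○○○○●○
○○●●○○
○○○○○○
○○○○○○
k=29  ○●●○○○
●●●●○○
●v●○●○
○○○○●○
○○●●○○
○○○○○○
○○○○○○
k=30  ○●●○○○
●●●●○○
●○>○●○
○○○○●○
○○●●○○
○○○○○○
○○○○○○
k=31  ○●●○○○
●●^●○○
●○○○●○
○○○○●○
○○●●○○
○○○○○○
○○○○○○
k=32  ○●●○○○
●<○●○○
●○○○●○
○○○○●○
○○●●○○
○○○○○○
○○○○○○
k=33  ○●●○○○
●○○●○○
●v○○●○
○○○○●○
○○●●○○
○○○○○○
○○○○○○
k=34  ○●●○○○
●○○●○○
<●○○●○
○○○○●○
○○●●○○
○○○○○○
○○○○○○
k=35  ○●●○○○
●○○●○○
○●○○●○
v○○○●○
○○●●○○
○○○○○○
○○○○○○

3,0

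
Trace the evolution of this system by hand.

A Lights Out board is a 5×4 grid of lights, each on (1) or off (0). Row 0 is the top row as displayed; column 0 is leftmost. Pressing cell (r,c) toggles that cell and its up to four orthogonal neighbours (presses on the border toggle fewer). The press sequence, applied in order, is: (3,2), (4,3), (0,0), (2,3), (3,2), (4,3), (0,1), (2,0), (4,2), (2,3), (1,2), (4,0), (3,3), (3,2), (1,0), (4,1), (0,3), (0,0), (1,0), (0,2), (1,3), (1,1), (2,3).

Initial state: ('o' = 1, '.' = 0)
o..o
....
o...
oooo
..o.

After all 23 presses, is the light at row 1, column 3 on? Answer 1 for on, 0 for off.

[0] o..o
....
o...
oooo
..o.
[1] o..o
....
o.o.
o...
....
[2] o..o
....
o.o.
o..o
..oo
[3] .o.o
o...
o.o.
o..o
..oo
[4] .o.o
o..o
o..o
o...
..oo
[5] .o.o
o..o
o.oo
oooo
...o
[6] .o.o
o..o
o.oo
ooo.
..o.
[7] o.oo
oo.o
o.oo
ooo.
..o.
[8] o.oo
.o.o
.ooo
.oo.
..o.
[9] o.oo
.o.o
.ooo
.o..
.o.o
[10] o.oo
.o..
.o..
.o.o
.o.o
[11] o..o
..oo
.oo.
.o.o
.o.o
[12] o..o
..oo
.oo.
oo.o
o..o
[13] o..o
..oo
.ooo
ooo.
o...
[14] o..o
..oo
.o.o
o..o
o.o.
[15] ...o
oooo
oo.o
o..o
o.o.
[16] ...o
oooo
oo.o
oo.o
.o..
[17] ..o.
ooo.
oo.o
oo.o
.o..
[18] ooo.
.oo.
oo.o
oo.o
.o..
[19] .oo.
o.o.
.o.o
oo.o
.o..
[20] ...o
o...
.o.o
oo.o
.o..
[21] ....
o.oo
.o..
oo.o
.o..
[22] .o..
.o.o
....
oo.o
.o..
[23] .o..
.o..
..oo
oo..
.o..

0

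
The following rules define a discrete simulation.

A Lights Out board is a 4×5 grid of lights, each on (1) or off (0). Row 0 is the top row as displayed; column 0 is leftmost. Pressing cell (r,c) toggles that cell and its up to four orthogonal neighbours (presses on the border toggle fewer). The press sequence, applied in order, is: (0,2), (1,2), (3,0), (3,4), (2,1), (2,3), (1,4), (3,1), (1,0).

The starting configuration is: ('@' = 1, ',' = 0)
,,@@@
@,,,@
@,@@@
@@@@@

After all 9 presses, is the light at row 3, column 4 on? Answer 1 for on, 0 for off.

0

t=0: ,,@@@
@,,,@
@,@@@
@@@@@
t=1: ,@,,@
@,@,@
@,@@@
@@@@@
t=2: ,@@,@
@@,@@
@,,@@
@@@@@
t=3: ,@@,@
@@,@@
,,,@@
,,@@@
t=4: ,@@,@
@@,@@
,,,@,
,,@,,
t=5: ,@@,@
@,,@@
@@@@,
,@@,,
t=6: ,@@,@
@,,,@
@@,,@
,@@@,
t=7: ,@@,,
@,,@,
@@,,,
,@@@,
t=8: ,@@,,
@,,@,
@,,,,
@,,@,
t=9: @@@,,
,@,@,
,,,,,
@,,@,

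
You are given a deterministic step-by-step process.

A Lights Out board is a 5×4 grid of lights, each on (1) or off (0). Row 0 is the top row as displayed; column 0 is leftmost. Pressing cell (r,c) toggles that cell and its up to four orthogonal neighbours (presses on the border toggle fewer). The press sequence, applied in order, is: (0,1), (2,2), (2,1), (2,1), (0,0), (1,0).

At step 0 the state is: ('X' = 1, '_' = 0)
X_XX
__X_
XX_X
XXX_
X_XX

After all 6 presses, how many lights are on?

7

[0] X_XX
__X_
XX_X
XXX_
X_XX
[1] _X_X
_XX_
XX_X
XXX_
X_XX
[2] _X_X
_X__
X_X_
XX__
X_XX
[3] _X_X
____
_X__
X___
X_XX
[4] _X_X
_X__
X_X_
XX__
X_XX
[5] X__X
XX__
X_X_
XX__
X_XX
[6] ___X
____
__X_
XX__
X_XX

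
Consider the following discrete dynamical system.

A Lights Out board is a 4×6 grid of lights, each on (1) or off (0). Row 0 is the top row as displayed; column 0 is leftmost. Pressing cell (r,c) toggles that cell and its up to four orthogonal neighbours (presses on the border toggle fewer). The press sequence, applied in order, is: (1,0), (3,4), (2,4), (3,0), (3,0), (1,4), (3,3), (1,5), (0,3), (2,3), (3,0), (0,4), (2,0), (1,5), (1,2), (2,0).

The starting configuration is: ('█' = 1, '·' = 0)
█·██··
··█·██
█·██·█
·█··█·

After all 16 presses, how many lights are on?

t=0: █·██··
··█·██
█·██·█
·█··█·
t=1: ··██··
███·██
··██·█
·█··█·
t=2: ··██··
███·██
··████
·█·█·█
t=3: ··██··
███··█
··█···
·█·███
t=4: ··██··
███··█
█·█···
█··███
t=5: ··██··
███··█
··█···
·█·███
t=6: ··███·
█████·
··█·█·
·█·███
t=7: ··███·
█████·
··███·
·██··█
t=8: ··████
████·█
··████
·██··█
t=9: ·····█
███··█
··████
·██··█
t=10: ·····█
████·█
·····█
·███·█
t=11: ·····█
████·█
█····█
█·██·█
t=12: ···██·
██████
█····█
█·██·█
t=13: ···██·
·█████
·█···█
··██·█
t=14: ···███
·███··
·█····
··██·█
t=15: ··████
······
·██···
··██·█
t=16: ··████
█·····
█·█···
█·██·█

11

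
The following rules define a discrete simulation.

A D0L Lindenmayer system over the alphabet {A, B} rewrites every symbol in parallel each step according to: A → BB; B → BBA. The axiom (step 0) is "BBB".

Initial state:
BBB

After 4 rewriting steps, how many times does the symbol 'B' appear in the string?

step 0: BBB
step 1: BBABBABBA
step 2: BBABBABBBBABBABBBBABBABB
step 3: BBABBABBBBABBABBBBABBABBABBABBBBABBABBBBABBABBABBABBBBABBABBBBABBA
step 4: BBABBABBBBABBABBBBABBABBABBABBBBABBABBBBABBABBABBABBBBABBA…ABBABBBBABBABBBBABBABBABBABBBBABBABBBBABBABBABBABBBBABBABB  (len 180)

132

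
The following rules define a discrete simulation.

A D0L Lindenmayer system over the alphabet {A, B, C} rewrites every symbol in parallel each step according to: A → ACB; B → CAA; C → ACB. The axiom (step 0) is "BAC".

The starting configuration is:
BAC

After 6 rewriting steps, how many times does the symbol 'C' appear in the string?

0) BAC
1) CAAACBACB
2) ACBACBACBACBACBCAAACBACBCAA
3) ACBACBCAAACBACBCAAACBACBCAAACBACBCAAACBACBCAAACBACBACBACBACBCAAACBACBCAAACBACBACB
4) ACBACBCAAACBACBCAAACBACBACBACBACBCAAACBACBCAAACBACBACBACBA…BACBACBACBCAAACBACBCAAACBACBACBACBACBCAAACBACBCAAACBACBCAA  (len 243)
5) ACBACBCAAACBACBCAAACBACBACBACBACBCAAACBACBCAAACBACBACBACBA…BACBACBACBCAAACBACBCAAACBACBACBACBACBCAAACBACBCAAACBACBACB  (len 729)
6) ACBACBCAAACBACBCAAACBACBACBACBACBCAAACBACBCAAACBACBACBACBA…BACBACBACBCAAACBACBCAAACBACBACBACBACBCAAACBACBCAAACBACBCAA  (len 2187)

729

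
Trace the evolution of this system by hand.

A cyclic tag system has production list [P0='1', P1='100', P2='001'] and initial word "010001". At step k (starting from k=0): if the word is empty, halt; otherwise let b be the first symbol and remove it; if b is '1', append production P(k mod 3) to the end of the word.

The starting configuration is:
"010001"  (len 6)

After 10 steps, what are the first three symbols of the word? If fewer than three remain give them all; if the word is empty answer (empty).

gen 0: "010001"  (len 6)
gen 1: "10001"  (len 5)
gen 2: "0001100"  (len 7)
gen 3: "001100"  (len 6)
gen 4: "01100"  (len 5)
gen 5: "1100"  (len 4)
gen 6: "100001"  (len 6)
gen 7: "000011"  (len 6)
gen 8: "00011"  (len 5)
gen 9: "0011"  (len 4)
gen 10: "011"  (len 3)

011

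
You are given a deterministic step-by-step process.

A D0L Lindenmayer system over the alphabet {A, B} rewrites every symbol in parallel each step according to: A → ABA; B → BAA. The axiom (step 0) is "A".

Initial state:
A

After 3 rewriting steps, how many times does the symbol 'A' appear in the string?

18

step 0: A
step 1: ABA
step 2: ABABAAABA
step 3: ABABAAABABAAABAABAABABAAABA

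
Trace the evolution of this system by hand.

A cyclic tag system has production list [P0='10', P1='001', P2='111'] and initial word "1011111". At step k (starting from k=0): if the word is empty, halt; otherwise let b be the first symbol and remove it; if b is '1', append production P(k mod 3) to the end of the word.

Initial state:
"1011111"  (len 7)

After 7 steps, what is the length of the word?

0) "1011111"  (len 7)
1) "01111110"  (len 8)
2) "1111110"  (len 7)
3) "111110111"  (len 9)
4) "1111011110"  (len 10)
5) "111011110001"  (len 12)
6) "11011110001111"  (len 14)
7) "101111000111110"  (len 15)

15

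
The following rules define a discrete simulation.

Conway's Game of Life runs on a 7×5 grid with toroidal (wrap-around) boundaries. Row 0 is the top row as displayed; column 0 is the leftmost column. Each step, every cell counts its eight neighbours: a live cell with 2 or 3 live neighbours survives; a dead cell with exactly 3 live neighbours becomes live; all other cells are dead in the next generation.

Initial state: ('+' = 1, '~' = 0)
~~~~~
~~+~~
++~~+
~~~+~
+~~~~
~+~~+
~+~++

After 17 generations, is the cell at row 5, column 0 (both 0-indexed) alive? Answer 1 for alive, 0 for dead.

step 0: ~~~~~
~~+~~
++~~+
~~~+~
+~~~~
~+~~+
~+~++
step 1: ~~++~
++~~~
+++++
~+~~~
+~~~+
~++++
~~+++
step 2: +~~~~
~~~~~
~~~++
~~~~~
~~~~+
~+~~~
+~~~~
step 3: ~~~~~
~~~~+
~~~~~
~~~++
~~~~~
+~~~~
++~~~
step 4: +~~~~
~~~~~
~~~++
~~~~~
~~~~+
++~~~
++~~~
step 5: ++~~~
~~~~+
~~~~~
~~~++
+~~~~
~+~~+
~~~~+
step 6: +~~~+
+~~~~
~~~++
~~~~+
+~~+~
~~~~+
~+~~+
step 7: ~+~~+
+~~+~
+~~++
+~~~~
+~~+~
~~~++
~~~++
step 8: ~~+~~
~+++~
++~+~
++~+~
+~~+~
+~+~~
~~+~~
step 9: ~~~~~
+~~++
~~~+~
~~~+~
+~~+~
~~+++
~~++~
step 10: ~~+~~
~~~++
~~++~
~~++~
~~~~~
~+~~~
~~+~+
step 11: ~~+~+
~~~~+
~~~~~
~~++~
~~+~~
~~~~~
~+++~
step 12: +++~+
~~~+~
~~~+~
~~++~
~~++~
~+~+~
~+++~
step 13: +~~~+
++~+~
~~~++
~~~~+
~+~~+
~+~~+
~~~~~
step 14: ++~~+
~+++~
~~++~
~~~~+
~~~++
~~~~~
~~~~+
step 15: ~+~~+
~~~~~
~+~~+
~~+~+
~~~++
~~~++
~~~~+
step 16: +~~~~
~~~~~
+~~+~
~~+~+
+~+~~
+~~~~
~~~~+
step 17: ~~~~~
~~~~+
~~~++
+~+~+
+~~++
++~~+
+~~~+

1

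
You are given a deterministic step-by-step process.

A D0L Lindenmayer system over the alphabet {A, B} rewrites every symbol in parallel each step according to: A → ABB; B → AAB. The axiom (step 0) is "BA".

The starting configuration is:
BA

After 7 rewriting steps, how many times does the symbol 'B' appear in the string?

[0] BA
[1] AABABB
[2] ABBABBAABABBAABAAB
[3] ABBAABAABABBAABAABABBABBAABABBAABAABABBABBAABABBABBAAB
[4] ABBAABAABABBABBAABABBABBAABABBAABAABABBABBAABABBABBAABABBA…BAABABBAABAABABBAABAABABBABBAABABBAABAABABBAABAABABBABBAAB  (len 162)
[5] ABBAABAABABBABBAABABBABBAABABBAABAABABBAABAABABBABBAABABBA…BAABABBAABAABABBABBAABABBABBAABABBAABAABABBAABAABABBABBAAB  (len 486)
[6] ABBAABAABABBABBAABABBABBAABABBAABAABABBAABAABABBABBAABABBA…BAABABBAABAABABBABBAABABBABBAABABBAABAABABBAABAABABBABBAAB  (len 1458)
[7] ABBAABAABABBABBAABABBABBAABABBAABAABABBAABAABABBABBAABABBA…BAABABBAABAABABBABBAABABBABBAABABBAABAABABBAABAABABBABBAAB  (len 4374)

2187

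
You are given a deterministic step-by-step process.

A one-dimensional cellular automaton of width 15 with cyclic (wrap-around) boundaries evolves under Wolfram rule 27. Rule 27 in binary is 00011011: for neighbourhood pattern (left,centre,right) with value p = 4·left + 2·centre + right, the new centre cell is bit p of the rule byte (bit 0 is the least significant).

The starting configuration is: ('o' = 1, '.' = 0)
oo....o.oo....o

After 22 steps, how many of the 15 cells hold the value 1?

[0] oo....o.oo....o
[1] ..oooo..o.ooooo
[2] ooo...oo..o....
[3] o..oooo.oo.oooo
[4] .ooo....o..o...
[5] oo..oooo.oo.ooo
[6] ..ooo....o..o..
[7] ooo..oooo.oo.oo
[8] ...ooo....o..o.
[9] oooo..oooo.oo.o
[10] ....ooo....o..o
[11] ooooo..oooo.oo.
[12] o....ooo....o..
[13] .ooooo..oooo.oo
[14] .o....ooo....o.
[15] o.ooooo..oooo.o
[16] ..o....ooo....o
[17] oo.ooooo..oooo.
[18] o..o....ooo....
[19] .oo.ooooo..oooo
[20] .o..o....ooo...
[21] o.oo.ooooo..ooo
[22] ..o..o....ooo..

5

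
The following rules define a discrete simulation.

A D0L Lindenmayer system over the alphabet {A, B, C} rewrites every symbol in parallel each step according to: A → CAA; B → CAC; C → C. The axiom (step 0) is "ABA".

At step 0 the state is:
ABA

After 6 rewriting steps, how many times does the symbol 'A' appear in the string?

160

[0] ABA
[1] CAACACCAA
[2] CCAACAACCAACCCAACAA
[3] CCCAACAACCAACAACCCAACAACCCCAACAACCAACAA
[4] CCCCAACAACCAACAACCCAACAACCAACAACCCCAACAACCAACAACCCCCAACAACCAACAACCCAACAACCAACAA
[5] CCCCCAACAACCAACAACCCAACAACCAACAACCCCAACAACCAACAACCCAACAACC…AACAACCAACAACCCAACAACCAACAACCCCAACAACCAACAACCCAACAACCAACAA  (len 159)
[6] CCCCCCAACAACCAACAACCCAACAACCAACAACCCCAACAACCAACAACCCAACAAC…AACAACCAACAACCCAACAACCAACAACCCCAACAACCAACAACCCAACAACCAACAA  (len 319)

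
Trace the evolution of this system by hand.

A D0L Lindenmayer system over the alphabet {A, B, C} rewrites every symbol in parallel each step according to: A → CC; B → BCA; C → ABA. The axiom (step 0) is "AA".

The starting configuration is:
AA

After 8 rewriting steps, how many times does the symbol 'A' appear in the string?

1616

[0] AA
[1] CCCC
[2] ABAABAABAABA
[3] CCBCACCCCBCACCCCBCACCCCBCACC
[4] ABAABABCAABACCABAABAABAABABCAABACCABAABAABAABABCAABACCABAABAABAABABCAABACCABAABA
[5] CCBCACCCCBCACCBCAABACCCCBCACCABAABACCBCACCCCBCACCCCBCACCCC…CCCCBCACCCCBCACCCCBCACCBCAABACCCCBCACCABAABACCBCACCCCBCACC  (len 196)
[6] ABAABABCAABACCABAABAABAABABCAABACCABAABABCAABACCCCBCACCABA…AABACCBCACCCCBCACCABAABABCAABACCABAABAABAABABCAABACCABAABA  (len 540)
[7] CCBCACCCCBCACCBCAABACCCCBCACCABAABACCBCACCCCBCACCCCBCACCCC…CCCCBCACCCCBCACCCCBCACCBCAABACCCCBCACCABAABACCBCACCCCBCACC  (len 1360)
[8] ABAABABCAABACCABAABAABAABABCAABACCABAABABCAABACCCCBCACCABA…AABACCBCACCCCBCACCABAABABCAABACCABAABAABAABABCAABACCABAABA  (len 3668)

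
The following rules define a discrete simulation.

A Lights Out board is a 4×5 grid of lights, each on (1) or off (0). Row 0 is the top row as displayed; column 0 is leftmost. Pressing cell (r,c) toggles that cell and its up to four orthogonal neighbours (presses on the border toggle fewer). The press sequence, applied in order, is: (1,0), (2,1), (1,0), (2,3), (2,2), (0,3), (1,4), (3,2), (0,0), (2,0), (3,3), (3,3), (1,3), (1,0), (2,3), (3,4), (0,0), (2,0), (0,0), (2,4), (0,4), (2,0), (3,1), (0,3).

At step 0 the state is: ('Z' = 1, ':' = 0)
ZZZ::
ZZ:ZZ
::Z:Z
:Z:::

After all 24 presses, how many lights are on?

0) ZZZ::
ZZ:ZZ
::Z:Z
:Z:::
1) :ZZ::
:::ZZ
Z:Z:Z
:Z:::
2) :ZZ::
:Z:ZZ
:Z::Z
:::::
3) ZZZ::
Z::ZZ
ZZ::Z
:::::
4) ZZZ::
Z:::Z
ZZZZ:
:::Z:
5) ZZZ::
Z:Z:Z
Z::::
::ZZ:
6) ZZ:ZZ
Z:ZZZ
Z::::
::ZZ:
7) ZZ:Z:
Z:Z::
Z:::Z
::ZZ:
8) ZZ:Z:
Z:Z::
Z:Z:Z
:Z:::
9) :::Z:
::Z::
Z:Z:Z
:Z:::
10) :::Z:
Z:Z::
:ZZ:Z
ZZ:::
11) :::Z:
Z:Z::
:ZZZZ
ZZZZZ
12) :::Z:
Z:Z::
:ZZ:Z
ZZ:::
13) :::::
Z::ZZ
:ZZZZ
ZZ:::
14) Z::::
:Z:ZZ
ZZZZZ
ZZ:::
15) Z::::
:Z::Z
ZZ:::
ZZ:Z:
16) Z::::
:Z::Z
ZZ::Z
ZZ::Z
17) :Z:::
ZZ::Z
ZZ::Z
ZZ::Z
18) :Z:::
:Z::Z
::::Z
:Z::Z
19) Z::::
ZZ::Z
::::Z
:Z::Z
20) Z::::
ZZ:::
:::Z:
:Z:::
21) Z::ZZ
ZZ::Z
:::Z:
:Z:::
22) Z::ZZ
:Z::Z
ZZ:Z:
ZZ:::
23) Z::ZZ
:Z::Z
Z::Z:
::Z::
24) Z:Z::
:Z:ZZ
Z::Z:
::Z::

8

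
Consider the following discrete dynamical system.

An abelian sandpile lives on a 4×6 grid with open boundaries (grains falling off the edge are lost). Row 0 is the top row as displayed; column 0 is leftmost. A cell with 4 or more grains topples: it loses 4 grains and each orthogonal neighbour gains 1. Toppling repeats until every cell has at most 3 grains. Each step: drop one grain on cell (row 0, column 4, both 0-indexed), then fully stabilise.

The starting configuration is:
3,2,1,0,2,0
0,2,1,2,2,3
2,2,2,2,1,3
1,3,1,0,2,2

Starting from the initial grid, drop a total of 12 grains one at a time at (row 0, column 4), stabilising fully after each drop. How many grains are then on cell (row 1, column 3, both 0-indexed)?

step 0: 3,2,1,0,2,0
0,2,1,2,2,3
2,2,2,2,1,3
1,3,1,0,2,2
step 1: 3,2,1,0,3,0
0,2,1,2,2,3
2,2,2,2,1,3
1,3,1,0,2,2
step 2: 3,2,1,1,0,1
0,2,1,2,3,3
2,2,2,2,1,3
1,3,1,0,2,2
step 3: 3,2,1,1,1,1
0,2,1,2,3,3
2,2,2,2,1,3
1,3,1,0,2,2
step 4: 3,2,1,1,2,1
0,2,1,2,3,3
2,2,2,2,1,3
1,3,1,0,2,2
step 5: 3,2,1,1,3,1
0,2,1,2,3,3
2,2,2,2,1,3
1,3,1,0,2,2
step 6: 3,2,1,2,1,3
0,2,1,3,1,1
2,2,2,2,3,0
1,3,1,0,2,3
step 7: 3,2,1,2,2,3
0,2,1,3,1,1
2,2,2,2,3,0
1,3,1,0,2,3
step 8: 3,2,1,2,3,3
0,2,1,3,1,1
2,2,2,2,3,0
1,3,1,0,2,3
step 9: 3,2,1,3,1,0
0,2,1,3,2,2
2,2,2,2,3,0
1,3,1,0,2,3
step 10: 3,2,1,3,2,0
0,2,1,3,2,2
2,2,2,2,3,0
1,3,1,0,2,3
step 11: 3,2,1,3,3,0
0,2,1,3,2,2
2,2,2,2,3,0
1,3,1,0,2,3
step 12: 3,2,2,1,2,1
0,2,2,2,1,3
2,2,3,0,1,1
1,3,1,1,3,3

2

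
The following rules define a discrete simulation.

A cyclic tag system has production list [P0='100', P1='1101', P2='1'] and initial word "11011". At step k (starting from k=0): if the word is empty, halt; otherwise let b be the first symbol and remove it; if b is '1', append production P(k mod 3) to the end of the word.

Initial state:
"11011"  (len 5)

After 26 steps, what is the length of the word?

0) "11011"  (len 5)
1) "1011100"  (len 7)
2) "0111001101"  (len 10)
3) "111001101"  (len 9)
4) "11001101100"  (len 11)
5) "10011011001101"  (len 14)
6) "00110110011011"  (len 14)
7) "0110110011011"  (len 13)
8) "110110011011"  (len 12)
9) "101100110111"  (len 12)
10) "01100110111100"  (len 14)
11) "1100110111100"  (len 13)
12) "1001101111001"  (len 13)
13) "001101111001100"  (len 15)
14) "01101111001100"  (len 14)
15) "1101111001100"  (len 13)
16) "101111001100100"  (len 15)
17) "011110011001001101"  (len 18)
18) "11110011001001101"  (len 17)
19) "1110011001001101100"  (len 19)
20) "1100110010011011001101"  (len 22)
21) "1001100100110110011011"  (len 22)
22) "001100100110110011011100"  (len 24)
23) "01100100110110011011100"  (len 23)
24) "1100100110110011011100"  (len 22)
25) "100100110110011011100100"  (len 24)
26) "001001101100110111001001101"  (len 27)

27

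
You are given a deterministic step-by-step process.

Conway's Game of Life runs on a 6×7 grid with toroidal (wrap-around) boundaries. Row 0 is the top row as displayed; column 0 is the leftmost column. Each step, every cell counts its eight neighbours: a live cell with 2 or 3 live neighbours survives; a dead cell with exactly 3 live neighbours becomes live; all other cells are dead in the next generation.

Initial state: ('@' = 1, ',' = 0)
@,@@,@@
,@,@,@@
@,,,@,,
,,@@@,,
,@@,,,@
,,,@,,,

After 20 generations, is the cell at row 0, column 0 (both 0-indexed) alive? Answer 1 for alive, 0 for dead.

1

[0] @,@@,@@
,@,@,@@
@,,,@,,
,,@@@,,
,@@,,,@
,,,@,,,
[1] @@,@,@,
,@,@,,,
@@,,,,@
@,@,@@,
,@,,@,,
,,,@@@,
[2] @@,@,@@
,,,,@,,
,,,@@@@
,,@@@@,
,@@,,,@
@@,@,@@
[3] ,@,@,,,
,,@,,,,
,,@,,,@
@@,,,,,
,,,,,,,
,,,@,,,
[4] ,,,@,,,
,@@@,,,
@,@,,,,
@@,,,,,
,,,,,,,
,,@,,,,
[5] ,@,@,,,
,@,@,,,
@,,@,,,
@@,,,,,
,@,,,,,
,,,,,,,
[6] ,,,,,,,
@@,@@,,
@,,,,,,
@@@,,,,
@@,,,,,
,,@,,,,
[7] ,@@@,,,
@@,,,,,
,,,@,,@
,,@,,,@
@,,,,,,
,@,,,,,
[8] ,,,,,,,
@@,@,,,
,@@,,,@
@,,,,,@
@@,,,,,
@@,,,,,
[9] ,,@,,,,
@@,,,,,
,,@,,,@
,,@,,,@
,,,,,,,
@@,,,,,
[10] ,,@,,,,
@@@,,,,
,,@,,,@
,,,,,,,
@@,,,,,
,@,,,,,
[11] @,@,,,,
@,@@,,,
@,@,,,,
@@,,,,,
@@,,,,,
@@@,,,,
[12] @,,,,,@
@,@@,,@
@,@@,,@
,,@,,,@
,,,,,,@
,,@,,,@
[13] ,,@@,@,
,,@@,@,
,,,,,@,
,@@@,@@
@,,,,@@
,,,,,@@
[14] ,,@@,@,
,,@@,@@
,@,,,@,
,@@,,,,
,@@,,,,
@,,,,,,
[15] ,@@@,@,
,@,@,@@
@@,@@@@
@,,,,,,
@,@,,,,
,,,@,,,
[16] @@,@,@@
,,,,,,,
,@,@,,,
,,@@@@,
,@,,,,,
,,,@@,,
[17] @,@@,@@
,@,,@,@
,,,@,,,
,@,@@,,
,,,,,@,
,@,@@@@
[18] ,,,,,,,
,@,,@,@
@,,@,@,
,,@@@,,
@,,,,,@
,@,@,,,
[19] @,@,,,,
@,,,@@@
@@,,,@@
@@@@@@,
@@,,@,,
@,,,,,,
[20] @,,,,@,
,,,,@,,
,,,,,,,
,,,@,,,
,,,,@@,
@,,,,,@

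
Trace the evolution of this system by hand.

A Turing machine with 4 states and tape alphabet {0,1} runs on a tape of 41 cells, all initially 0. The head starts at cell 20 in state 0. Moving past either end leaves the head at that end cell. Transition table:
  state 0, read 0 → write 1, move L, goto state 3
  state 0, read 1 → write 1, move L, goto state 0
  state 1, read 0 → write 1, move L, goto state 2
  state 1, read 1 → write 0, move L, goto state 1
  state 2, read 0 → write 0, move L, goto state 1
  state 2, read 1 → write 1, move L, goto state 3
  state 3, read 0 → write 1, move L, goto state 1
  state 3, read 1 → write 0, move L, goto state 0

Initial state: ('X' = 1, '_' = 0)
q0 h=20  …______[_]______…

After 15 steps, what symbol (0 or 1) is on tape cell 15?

step 0: q0 h=20  …______[_]______…
step 1: q3 h=19  …______[_]X_____…
step 2: q1 h=18  …______[_]XX____…
step 3: q2 h=17  …______[_]XXX___…
step 4: q1 h=16  …______[_]_XXX__…
step 5: q2 h=15  …______[_]X_XXX_…
step 6: q1 h=14  …______[_]_X_XXX…
step 7: q2 h=13  …______[_]X_X_XX…
step 8: q1 h=12  …______[_]_X_X_X…
step 9: q2 h=11  …______[_]X_X_X_…
step 10: q1 h=10  …______[_]_X_X_X…
step 11: q2 h= 9  …______[_]X_X_X_…
step 12: q1 h= 8  …______[_]_X_X_X…
step 13: q2 h= 7  …______[_]X_X_X_…
step 14: q1 h= 6  |______[_]_X_X_X…
step 15: q2 h= 5  |_____[_]X_X_X_…

0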